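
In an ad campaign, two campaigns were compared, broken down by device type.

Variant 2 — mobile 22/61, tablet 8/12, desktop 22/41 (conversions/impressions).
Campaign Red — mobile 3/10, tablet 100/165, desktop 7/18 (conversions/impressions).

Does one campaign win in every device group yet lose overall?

Mobile: Variant 2 22/61 = 36.1%, Campaign Red 3/10 = 30.0% → Variant 2
Tablet: Variant 2 8/12 = 66.7%, Campaign Red 100/165 = 60.6% → Variant 2
Desktop: Variant 2 22/41 = 53.7%, Campaign Red 7/18 = 38.9% → Variant 2
Overall: Variant 2 52/114 = 45.6%, Campaign Red 110/193 = 57.0% → Campaign Red
Variant 2 wins each device group but Campaign Red wins overall — the comparison reverses. Variant 2's impressions skew toward mobile, which has a lower base rate.

Yes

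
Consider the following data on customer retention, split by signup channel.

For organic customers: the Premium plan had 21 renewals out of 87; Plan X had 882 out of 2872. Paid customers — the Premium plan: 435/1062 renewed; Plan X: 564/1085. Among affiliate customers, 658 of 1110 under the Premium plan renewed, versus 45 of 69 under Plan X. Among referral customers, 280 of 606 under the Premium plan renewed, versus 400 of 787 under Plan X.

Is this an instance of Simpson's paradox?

Organic: the Premium plan 21/87 = 24.1%, Plan X 882/2872 = 30.7% → Plan X
Paid: the Premium plan 435/1062 = 41.0%, Plan X 564/1085 = 52.0% → Plan X
Affiliate: the Premium plan 658/1110 = 59.3%, Plan X 45/69 = 65.2% → Plan X
Referral: the Premium plan 280/606 = 46.2%, Plan X 400/787 = 50.8% → Plan X
Overall: the Premium plan 1394/2865 = 48.7%, Plan X 1891/4813 = 39.3% → the Premium plan
Plan X wins each signup group but the Premium plan wins overall — the comparison reverses. Plan X's customers skew toward organic, which has a lower base rate.

Yes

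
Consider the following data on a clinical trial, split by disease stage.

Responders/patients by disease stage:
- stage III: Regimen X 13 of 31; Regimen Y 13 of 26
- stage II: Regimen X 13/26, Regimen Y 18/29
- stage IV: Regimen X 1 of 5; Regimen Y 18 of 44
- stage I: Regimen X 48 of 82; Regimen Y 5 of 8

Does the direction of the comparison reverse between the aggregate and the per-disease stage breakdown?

Stage III: Regimen X 13/31 = 41.9%, Regimen Y 13/26 = 50.0% → Regimen Y
Stage II: Regimen X 13/26 = 50.0%, Regimen Y 18/29 = 62.1% → Regimen Y
Stage IV: Regimen X 1/5 = 20.0%, Regimen Y 18/44 = 40.9% → Regimen Y
Stage I: Regimen X 48/82 = 58.5%, Regimen Y 5/8 = 62.5% → Regimen Y
Overall: Regimen X 75/144 = 52.1%, Regimen Y 54/107 = 50.5% → Regimen X
Regimen Y wins each disease group but Regimen X wins overall — the comparison reverses. Regimen Y's patients skew toward stage IV, which has a lower base rate.

Yes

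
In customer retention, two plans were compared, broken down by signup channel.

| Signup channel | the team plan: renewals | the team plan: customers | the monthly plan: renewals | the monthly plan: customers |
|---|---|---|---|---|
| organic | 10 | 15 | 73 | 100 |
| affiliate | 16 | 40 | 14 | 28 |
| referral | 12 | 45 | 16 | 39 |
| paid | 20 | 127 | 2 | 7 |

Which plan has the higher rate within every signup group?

Organic: the team plan 10/15 = 66.7%, the monthly plan 73/100 = 73.0% → the monthly plan
Affiliate: the team plan 16/40 = 40.0%, the monthly plan 14/28 = 50.0% → the monthly plan
Referral: the team plan 12/45 = 26.7%, the monthly plan 16/39 = 41.0% → the monthly plan
Paid: the team plan 20/127 = 15.7%, the monthly plan 2/7 = 28.6% → the monthly plan
The monthly plan has the higher rate in all 4 groups.

the monthly plan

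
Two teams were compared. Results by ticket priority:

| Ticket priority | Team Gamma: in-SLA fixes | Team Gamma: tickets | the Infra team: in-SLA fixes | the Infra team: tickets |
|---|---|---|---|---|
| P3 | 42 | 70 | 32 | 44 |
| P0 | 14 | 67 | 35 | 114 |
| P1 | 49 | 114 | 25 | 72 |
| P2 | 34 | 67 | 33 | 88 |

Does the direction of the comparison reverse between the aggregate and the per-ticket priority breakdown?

No

P3: Team Gamma 42/70 = 60.0%, the Infra team 32/44 = 72.7% → the Infra team
P0: Team Gamma 14/67 = 20.9%, the Infra team 35/114 = 30.7% → the Infra team
P1: Team Gamma 49/114 = 43.0%, the Infra team 25/72 = 34.7% → Team Gamma
P2: Team Gamma 34/67 = 50.7%, the Infra team 33/88 = 37.5% → Team Gamma
Overall: Team Gamma 139/318 = 43.7%, the Infra team 125/318 = 39.3% → Team Gamma
Neither sweeps: Team Gamma wins 2 of 4 groups, the Infra team wins 2. Team Gamma wins overall but not every group — no Simpson reversal.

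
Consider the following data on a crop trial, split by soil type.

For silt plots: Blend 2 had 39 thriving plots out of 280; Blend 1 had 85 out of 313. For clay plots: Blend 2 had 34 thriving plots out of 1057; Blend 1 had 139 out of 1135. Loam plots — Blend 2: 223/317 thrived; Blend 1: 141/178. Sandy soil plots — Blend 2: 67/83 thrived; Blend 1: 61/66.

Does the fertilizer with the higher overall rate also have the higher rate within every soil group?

Silt: Blend 2 39/280 = 13.9%, Blend 1 85/313 = 27.2% → Blend 1
Clay: Blend 2 34/1057 = 3.2%, Blend 1 139/1135 = 12.2% → Blend 1
Loam: Blend 2 223/317 = 70.3%, Blend 1 141/178 = 79.2% → Blend 1
Sandy soil: Blend 2 67/83 = 80.7%, Blend 1 61/66 = 92.4% → Blend 1
Overall: Blend 2 363/1737 = 20.9%, Blend 1 426/1692 = 25.2% → Blend 1
Blend 1 wins overall and in every soil group — no reversal.

Yes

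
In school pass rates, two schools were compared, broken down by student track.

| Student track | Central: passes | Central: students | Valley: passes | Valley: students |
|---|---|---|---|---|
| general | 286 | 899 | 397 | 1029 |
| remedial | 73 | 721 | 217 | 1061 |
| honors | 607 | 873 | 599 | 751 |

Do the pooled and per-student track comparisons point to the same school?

Yes

General: Central 286/899 = 31.8%, Valley 397/1029 = 38.6% → Valley
Remedial: Central 73/721 = 10.1%, Valley 217/1061 = 20.5% → Valley
Honors: Central 607/873 = 69.5%, Valley 599/751 = 79.8% → Valley
Overall: Central 966/2493 = 38.7%, Valley 1213/2841 = 42.7% → Valley
Valley wins overall and in every student group — no reversal.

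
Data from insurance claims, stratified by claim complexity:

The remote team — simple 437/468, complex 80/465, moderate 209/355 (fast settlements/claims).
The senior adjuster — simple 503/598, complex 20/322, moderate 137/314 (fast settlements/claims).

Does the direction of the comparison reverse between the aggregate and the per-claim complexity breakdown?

Simple: the remote team 437/468 = 93.4%, the senior adjuster 503/598 = 84.1% → the remote team
Complex: the remote team 80/465 = 17.2%, the senior adjuster 20/322 = 6.2% → the remote team
Moderate: the remote team 209/355 = 58.9%, the senior adjuster 137/314 = 43.6% → the remote team
Overall: the remote team 726/1288 = 56.4%, the senior adjuster 660/1234 = 53.5% → the remote team
The remote team wins overall and in every claim group — no reversal.

No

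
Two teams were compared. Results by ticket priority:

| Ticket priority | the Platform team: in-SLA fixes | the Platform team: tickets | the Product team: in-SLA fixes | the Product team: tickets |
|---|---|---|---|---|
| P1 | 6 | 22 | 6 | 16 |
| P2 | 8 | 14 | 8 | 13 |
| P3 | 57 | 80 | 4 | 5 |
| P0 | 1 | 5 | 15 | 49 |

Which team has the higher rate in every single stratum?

P1: the Platform team 6/22 = 27.3%, the Product team 6/16 = 37.5% → the Product team
P2: the Platform team 8/14 = 57.1%, the Product team 8/13 = 61.5% → the Product team
P3: the Platform team 57/80 = 71.2%, the Product team 4/5 = 80.0% → the Product team
P0: the Platform team 1/5 = 20.0%, the Product team 15/49 = 30.6% → the Product team
The Product team has the higher rate in all 4 groups.

the Product team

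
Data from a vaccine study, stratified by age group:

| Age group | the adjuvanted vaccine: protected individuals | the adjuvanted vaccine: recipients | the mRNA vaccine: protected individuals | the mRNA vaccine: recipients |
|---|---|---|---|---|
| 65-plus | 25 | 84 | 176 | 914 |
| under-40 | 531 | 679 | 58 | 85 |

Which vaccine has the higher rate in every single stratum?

the adjuvanted vaccine

65-plus: the adjuvanted vaccine 25/84 = 29.8%, the mRNA vaccine 176/914 = 19.3% → the adjuvanted vaccine
Under-40: the adjuvanted vaccine 531/679 = 78.2%, the mRNA vaccine 58/85 = 68.2% → the adjuvanted vaccine
The adjuvanted vaccine has the higher rate in both groups.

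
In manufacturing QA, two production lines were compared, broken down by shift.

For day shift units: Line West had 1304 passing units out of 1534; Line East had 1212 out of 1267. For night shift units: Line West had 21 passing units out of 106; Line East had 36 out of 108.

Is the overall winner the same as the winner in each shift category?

Day shift: Line West 1304/1534 = 85.0%, Line East 1212/1267 = 95.7% → Line East
Night shift: Line West 21/106 = 19.8%, Line East 36/108 = 33.3% → Line East
Overall: Line West 1325/1640 = 80.8%, Line East 1248/1375 = 90.8% → Line East
Line East wins overall and in every shift group — no reversal.

Yes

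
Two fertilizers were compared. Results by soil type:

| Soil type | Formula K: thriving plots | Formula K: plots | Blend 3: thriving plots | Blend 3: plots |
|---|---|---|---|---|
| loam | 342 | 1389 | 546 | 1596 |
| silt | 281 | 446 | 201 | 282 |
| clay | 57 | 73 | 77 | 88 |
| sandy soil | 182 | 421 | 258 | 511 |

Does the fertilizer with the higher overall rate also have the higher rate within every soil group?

Loam: Formula K 342/1389 = 24.6%, Blend 3 546/1596 = 34.2% → Blend 3
Silt: Formula K 281/446 = 63.0%, Blend 3 201/282 = 71.3% → Blend 3
Clay: Formula K 57/73 = 78.1%, Blend 3 77/88 = 87.5% → Blend 3
Sandy soil: Formula K 182/421 = 43.2%, Blend 3 258/511 = 50.5% → Blend 3
Overall: Formula K 862/2329 = 37.0%, Blend 3 1082/2477 = 43.7% → Blend 3
Blend 3 wins overall and in every soil group — no reversal.

Yes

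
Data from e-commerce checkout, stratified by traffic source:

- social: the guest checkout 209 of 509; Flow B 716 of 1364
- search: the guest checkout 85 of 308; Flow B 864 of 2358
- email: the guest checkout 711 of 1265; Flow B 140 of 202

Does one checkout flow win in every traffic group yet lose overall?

Yes

Social: the guest checkout 209/509 = 41.1%, Flow B 716/1364 = 52.5% → Flow B
Search: the guest checkout 85/308 = 27.6%, Flow B 864/2358 = 36.6% → Flow B
Email: the guest checkout 711/1265 = 56.2%, Flow B 140/202 = 69.3% → Flow B
Overall: the guest checkout 1005/2082 = 48.3%, Flow B 1720/3924 = 43.8% → the guest checkout
Flow B wins each traffic group but the guest checkout wins overall — the comparison reverses. Flow B's sessions skew toward search, which has a lower base rate.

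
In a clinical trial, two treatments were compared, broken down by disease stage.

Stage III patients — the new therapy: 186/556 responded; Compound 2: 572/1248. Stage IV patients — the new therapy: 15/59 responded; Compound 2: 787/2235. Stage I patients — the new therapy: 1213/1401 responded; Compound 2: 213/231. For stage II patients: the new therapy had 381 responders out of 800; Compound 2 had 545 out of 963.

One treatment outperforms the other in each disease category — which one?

Compound 2

Stage III: the new therapy 186/556 = 33.5%, Compound 2 572/1248 = 45.8% → Compound 2
Stage IV: the new therapy 15/59 = 25.4%, Compound 2 787/2235 = 35.2% → Compound 2
Stage I: the new therapy 1213/1401 = 86.6%, Compound 2 213/231 = 92.2% → Compound 2
Stage II: the new therapy 381/800 = 47.6%, Compound 2 545/963 = 56.6% → Compound 2
Compound 2 has the higher rate in all 4 groups.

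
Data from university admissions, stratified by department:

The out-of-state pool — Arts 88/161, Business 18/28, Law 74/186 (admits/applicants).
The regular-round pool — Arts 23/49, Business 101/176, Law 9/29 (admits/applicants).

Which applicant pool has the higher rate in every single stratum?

Arts: the out-of-state pool 88/161 = 54.7%, the regular-round pool 23/49 = 46.9% → the out-of-state pool
Business: the out-of-state pool 18/28 = 64.3%, the regular-round pool 101/176 = 57.4% → the out-of-state pool
Law: the out-of-state pool 74/186 = 39.8%, the regular-round pool 9/29 = 31.0% → the out-of-state pool
The out-of-state pool has the higher rate in all 3 groups.

the out-of-state pool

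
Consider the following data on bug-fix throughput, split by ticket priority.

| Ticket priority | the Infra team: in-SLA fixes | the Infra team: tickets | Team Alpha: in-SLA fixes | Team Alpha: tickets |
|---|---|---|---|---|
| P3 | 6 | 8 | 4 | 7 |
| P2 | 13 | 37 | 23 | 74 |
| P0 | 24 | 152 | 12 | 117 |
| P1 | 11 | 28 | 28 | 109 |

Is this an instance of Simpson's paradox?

No

P3: the Infra team 6/8 = 75.0%, Team Alpha 4/7 = 57.1% → the Infra team
P2: the Infra team 13/37 = 35.1%, Team Alpha 23/74 = 31.1% → the Infra team
P0: the Infra team 24/152 = 15.8%, Team Alpha 12/117 = 10.3% → the Infra team
P1: the Infra team 11/28 = 39.3%, Team Alpha 28/109 = 25.7% → the Infra team
Overall: the Infra team 54/225 = 24.0%, Team Alpha 67/307 = 21.8% → the Infra team
The Infra team wins overall and in every ticket group — no reversal.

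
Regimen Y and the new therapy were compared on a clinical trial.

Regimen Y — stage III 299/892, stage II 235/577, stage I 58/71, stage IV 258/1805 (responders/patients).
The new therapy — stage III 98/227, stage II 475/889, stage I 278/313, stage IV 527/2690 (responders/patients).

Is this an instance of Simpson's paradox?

No

Stage III: Regimen Y 299/892 = 33.5%, the new therapy 98/227 = 43.2% → the new therapy
Stage II: Regimen Y 235/577 = 40.7%, the new therapy 475/889 = 53.4% → the new therapy
Stage I: Regimen Y 58/71 = 81.7%, the new therapy 278/313 = 88.8% → the new therapy
Stage IV: Regimen Y 258/1805 = 14.3%, the new therapy 527/2690 = 19.6% → the new therapy
Overall: Regimen Y 850/3345 = 25.4%, the new therapy 1378/4119 = 33.5% → the new therapy
The new therapy wins overall and in every disease group — no reversal.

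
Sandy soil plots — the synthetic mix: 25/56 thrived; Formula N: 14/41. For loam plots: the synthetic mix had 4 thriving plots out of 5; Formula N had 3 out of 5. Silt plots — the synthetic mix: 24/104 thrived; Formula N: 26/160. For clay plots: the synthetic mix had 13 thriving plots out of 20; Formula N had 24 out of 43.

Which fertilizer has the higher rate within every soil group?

Sandy soil: the synthetic mix 25/56 = 44.6%, Formula N 14/41 = 34.1% → the synthetic mix
Loam: the synthetic mix 4/5 = 80.0%, Formula N 3/5 = 60.0% → the synthetic mix
Silt: the synthetic mix 24/104 = 23.1%, Formula N 26/160 = 16.2% → the synthetic mix
Clay: the synthetic mix 13/20 = 65.0%, Formula N 24/43 = 55.8% → the synthetic mix
The synthetic mix has the higher rate in all 4 groups.

the synthetic mix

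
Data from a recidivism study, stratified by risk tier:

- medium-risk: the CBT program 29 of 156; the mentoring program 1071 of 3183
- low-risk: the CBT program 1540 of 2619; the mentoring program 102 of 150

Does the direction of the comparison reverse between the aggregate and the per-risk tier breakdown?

Medium-risk: the CBT program 29/156 = 18.6%, the mentoring program 1071/3183 = 33.6% → the mentoring program
Low-risk: the CBT program 1540/2619 = 58.8%, the mentoring program 102/150 = 68.0% → the mentoring program
Overall: the CBT program 1569/2775 = 56.5%, the mentoring program 1173/3333 = 35.2% → the CBT program
The mentoring program wins each risk group but the CBT program wins overall — the comparison reverses. The mentoring program's participants skew toward medium-risk, which has a lower base rate.

Yes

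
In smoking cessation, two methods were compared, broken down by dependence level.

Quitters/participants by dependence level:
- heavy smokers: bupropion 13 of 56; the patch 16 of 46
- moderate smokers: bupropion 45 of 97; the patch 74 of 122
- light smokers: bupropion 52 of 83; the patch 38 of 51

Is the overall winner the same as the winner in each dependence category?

Heavy smokers: bupropion 13/56 = 23.2%, the patch 16/46 = 34.8% → the patch
Moderate smokers: bupropion 45/97 = 46.4%, the patch 74/122 = 60.7% → the patch
Light smokers: bupropion 52/83 = 62.7%, the patch 38/51 = 74.5% → the patch
Overall: bupropion 110/236 = 46.6%, the patch 128/219 = 58.4% → the patch
The patch wins overall and in every dependence group — no reversal.

Yes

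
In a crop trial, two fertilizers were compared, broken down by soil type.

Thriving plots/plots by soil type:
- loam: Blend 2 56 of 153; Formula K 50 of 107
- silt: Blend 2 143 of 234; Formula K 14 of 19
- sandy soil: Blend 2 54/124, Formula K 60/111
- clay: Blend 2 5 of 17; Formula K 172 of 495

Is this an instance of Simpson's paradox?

Loam: Blend 2 56/153 = 36.6%, Formula K 50/107 = 46.7% → Formula K
Silt: Blend 2 143/234 = 61.1%, Formula K 14/19 = 73.7% → Formula K
Sandy soil: Blend 2 54/124 = 43.5%, Formula K 60/111 = 54.1% → Formula K
Clay: Blend 2 5/17 = 29.4%, Formula K 172/495 = 34.7% → Formula K
Overall: Blend 2 258/528 = 48.9%, Formula K 296/732 = 40.4% → Blend 2
Formula K wins each soil group but Blend 2 wins overall — the comparison reverses. Formula K's plots skew toward clay, which has a lower base rate.

Yes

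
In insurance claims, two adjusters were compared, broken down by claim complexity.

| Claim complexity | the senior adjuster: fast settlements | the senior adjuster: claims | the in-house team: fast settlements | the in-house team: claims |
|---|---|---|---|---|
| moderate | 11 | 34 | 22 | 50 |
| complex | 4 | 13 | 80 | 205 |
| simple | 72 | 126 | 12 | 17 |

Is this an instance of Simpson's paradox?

Moderate: the senior adjuster 11/34 = 32.4%, the in-house team 22/50 = 44.0% → the in-house team
Complex: the senior adjuster 4/13 = 30.8%, the in-house team 80/205 = 39.0% → the in-house team
Simple: the senior adjuster 72/126 = 57.1%, the in-house team 12/17 = 70.6% → the in-house team
Overall: the senior adjuster 87/173 = 50.3%, the in-house team 114/272 = 41.9% → the senior adjuster
The in-house team wins each claim group but the senior adjuster wins overall — the comparison reverses. The in-house team's claims skew toward complex, which has a lower base rate.

Yes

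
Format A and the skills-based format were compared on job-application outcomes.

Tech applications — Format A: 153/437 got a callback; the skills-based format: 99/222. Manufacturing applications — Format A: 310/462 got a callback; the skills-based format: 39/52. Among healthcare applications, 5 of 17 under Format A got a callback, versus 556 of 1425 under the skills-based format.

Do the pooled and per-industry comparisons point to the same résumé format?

No

Tech: Format A 153/437 = 35.0%, the skills-based format 99/222 = 44.6% → the skills-based format
Manufacturing: Format A 310/462 = 67.1%, the skills-based format 39/52 = 75.0% → the skills-based format
Healthcare: Format A 5/17 = 29.4%, the skills-based format 556/1425 = 39.0% → the skills-based format
Overall: Format A 468/916 = 51.1%, the skills-based format 694/1699 = 40.8% → Format A
The skills-based format wins each industry group but Format A wins overall — the comparison reverses. The skills-based format's applications skew toward healthcare, which has a lower base rate.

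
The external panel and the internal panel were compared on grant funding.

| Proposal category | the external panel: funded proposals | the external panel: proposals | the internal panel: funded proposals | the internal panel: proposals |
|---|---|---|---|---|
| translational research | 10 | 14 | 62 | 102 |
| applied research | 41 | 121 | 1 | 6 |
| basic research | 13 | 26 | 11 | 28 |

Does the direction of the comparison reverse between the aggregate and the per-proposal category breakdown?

Translational research: the external panel 10/14 = 71.4%, the internal panel 62/102 = 60.8% → the external panel
Applied research: the external panel 41/121 = 33.9%, the internal panel 1/6 = 16.7% → the external panel
Basic research: the external panel 13/26 = 50.0%, the internal panel 11/28 = 39.3% → the external panel
Overall: the external panel 64/161 = 39.8%, the internal panel 74/136 = 54.4% → the internal panel
The external panel wins each proposal group but the internal panel wins overall — the comparison reverses. The external panel's proposals skew toward applied research, which has a lower base rate.

Yes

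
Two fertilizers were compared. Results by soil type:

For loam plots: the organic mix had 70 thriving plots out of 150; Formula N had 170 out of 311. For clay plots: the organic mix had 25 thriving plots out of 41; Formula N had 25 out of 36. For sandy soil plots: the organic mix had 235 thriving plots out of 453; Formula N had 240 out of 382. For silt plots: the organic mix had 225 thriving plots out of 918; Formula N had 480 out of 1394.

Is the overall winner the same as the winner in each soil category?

Loam: the organic mix 70/150 = 46.7%, Formula N 170/311 = 54.7% → Formula N
Clay: the organic mix 25/41 = 61.0%, Formula N 25/36 = 69.4% → Formula N
Sandy soil: the organic mix 235/453 = 51.9%, Formula N 240/382 = 62.8% → Formula N
Silt: the organic mix 225/918 = 24.5%, Formula N 480/1394 = 34.4% → Formula N
Overall: the organic mix 555/1562 = 35.5%, Formula N 915/2123 = 43.1% → Formula N
Formula N wins overall and in every soil group — no reversal.

Yes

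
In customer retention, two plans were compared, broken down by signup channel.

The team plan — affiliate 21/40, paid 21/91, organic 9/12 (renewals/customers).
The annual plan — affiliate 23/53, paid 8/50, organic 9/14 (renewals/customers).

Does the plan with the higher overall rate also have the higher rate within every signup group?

Affiliate: the team plan 21/40 = 52.5%, the annual plan 23/53 = 43.4% → the team plan
Paid: the team plan 21/91 = 23.1%, the annual plan 8/50 = 16.0% → the team plan
Organic: the team plan 9/12 = 75.0%, the annual plan 9/14 = 64.3% → the team plan
Overall: the team plan 51/143 = 35.7%, the annual plan 40/117 = 34.2% → the team plan
The team plan wins overall and in every signup group — no reversal.

Yes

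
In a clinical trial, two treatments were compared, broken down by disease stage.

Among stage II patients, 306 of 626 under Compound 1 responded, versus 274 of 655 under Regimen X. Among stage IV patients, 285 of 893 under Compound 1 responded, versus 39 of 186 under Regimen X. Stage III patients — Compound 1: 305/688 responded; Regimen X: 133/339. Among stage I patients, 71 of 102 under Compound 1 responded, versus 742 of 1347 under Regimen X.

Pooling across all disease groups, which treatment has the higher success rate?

Stage II: Compound 1 306/626 = 48.9%, Regimen X 274/655 = 41.8% → Compound 1
Stage IV: Compound 1 285/893 = 31.9%, Regimen X 39/186 = 21.0% → Compound 1
Stage III: Compound 1 305/688 = 44.3%, Regimen X 133/339 = 39.2% → Compound 1
Stage I: Compound 1 71/102 = 69.6%, Regimen X 742/1347 = 55.1% → Compound 1
Overall: Compound 1 967/2309 = 41.9%, Regimen X 1188/2527 = 47.0% → Regimen X
(Compound 1 wins every disease group but Regimen X wins overall — Compound 1's patients skew toward the low-rate stage IV group.)

Regimen X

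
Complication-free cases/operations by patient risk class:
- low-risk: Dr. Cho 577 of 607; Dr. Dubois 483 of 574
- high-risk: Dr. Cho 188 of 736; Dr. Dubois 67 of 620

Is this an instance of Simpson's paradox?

No

Low-risk: Dr. Cho 577/607 = 95.1%, Dr. Dubois 483/574 = 84.1% → Dr. Cho
High-risk: Dr. Cho 188/736 = 25.5%, Dr. Dubois 67/620 = 10.8% → Dr. Cho
Overall: Dr. Cho 765/1343 = 57.0%, Dr. Dubois 550/1194 = 46.1% → Dr. Cho
Dr. Cho wins overall and in every patient risk group — no reversal.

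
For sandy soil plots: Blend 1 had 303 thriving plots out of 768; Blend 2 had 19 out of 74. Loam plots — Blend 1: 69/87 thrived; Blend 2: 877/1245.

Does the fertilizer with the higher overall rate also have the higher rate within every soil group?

Sandy soil: Blend 1 303/768 = 39.5%, Blend 2 19/74 = 25.7% → Blend 1
Loam: Blend 1 69/87 = 79.3%, Blend 2 877/1245 = 70.4% → Blend 1
Overall: Blend 1 372/855 = 43.5%, Blend 2 896/1319 = 67.9% → Blend 2
Blend 1 wins each soil group but Blend 2 wins overall — the comparison reverses. Blend 1's plots skew toward sandy soil, which has a lower base rate.

No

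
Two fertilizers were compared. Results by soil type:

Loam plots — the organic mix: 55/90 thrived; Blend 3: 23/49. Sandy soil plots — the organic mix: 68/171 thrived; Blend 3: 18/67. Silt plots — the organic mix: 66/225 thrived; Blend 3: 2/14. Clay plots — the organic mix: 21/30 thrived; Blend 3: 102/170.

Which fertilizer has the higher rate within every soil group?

Loam: the organic mix 55/90 = 61.1%, Blend 3 23/49 = 46.9% → the organic mix
Sandy soil: the organic mix 68/171 = 39.8%, Blend 3 18/67 = 26.9% → the organic mix
Silt: the organic mix 66/225 = 29.3%, Blend 3 2/14 = 14.3% → the organic mix
Clay: the organic mix 21/30 = 70.0%, Blend 3 102/170 = 60.0% → the organic mix
The organic mix has the higher rate in all 4 groups.

the organic mix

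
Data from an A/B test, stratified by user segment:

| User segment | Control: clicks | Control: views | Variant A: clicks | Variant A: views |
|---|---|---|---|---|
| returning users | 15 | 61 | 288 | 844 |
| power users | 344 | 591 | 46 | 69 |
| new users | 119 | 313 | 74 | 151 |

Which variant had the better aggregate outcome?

Control

Returning users: Control 15/61 = 24.6%, Variant A 288/844 = 34.1% → Variant A
Power users: Control 344/591 = 58.2%, Variant A 46/69 = 66.7% → Variant A
New users: Control 119/313 = 38.0%, Variant A 74/151 = 49.0% → Variant A
Overall: Control 478/965 = 49.5%, Variant A 408/1064 = 38.3% → Control
(Variant A wins every user group but Control wins overall — Variant A's views skew toward the low-rate returning users group.)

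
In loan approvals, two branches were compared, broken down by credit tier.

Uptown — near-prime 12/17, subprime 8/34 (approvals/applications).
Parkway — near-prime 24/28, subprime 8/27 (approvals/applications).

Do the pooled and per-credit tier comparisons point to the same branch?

Yes

Near-prime: Uptown 12/17 = 70.6%, Parkway 24/28 = 85.7% → Parkway
Subprime: Uptown 8/34 = 23.5%, Parkway 8/27 = 29.6% → Parkway
Overall: Uptown 20/51 = 39.2%, Parkway 32/55 = 58.2% → Parkway
Parkway wins overall and in every credit group — no reversal.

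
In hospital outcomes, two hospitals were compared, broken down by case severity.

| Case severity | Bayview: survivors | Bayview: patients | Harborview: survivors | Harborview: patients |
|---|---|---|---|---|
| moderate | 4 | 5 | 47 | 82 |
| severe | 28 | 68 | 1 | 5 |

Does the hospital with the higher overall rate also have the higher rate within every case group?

Moderate: Bayview 4/5 = 80.0%, Harborview 47/82 = 57.3% → Bayview
Severe: Bayview 28/68 = 41.2%, Harborview 1/5 = 20.0% → Bayview
Overall: Bayview 32/73 = 43.8%, Harborview 48/87 = 55.2% → Harborview
Bayview wins each case group but Harborview wins overall — the comparison reverses. Bayview's patients skew toward severe, which has a lower base rate.

No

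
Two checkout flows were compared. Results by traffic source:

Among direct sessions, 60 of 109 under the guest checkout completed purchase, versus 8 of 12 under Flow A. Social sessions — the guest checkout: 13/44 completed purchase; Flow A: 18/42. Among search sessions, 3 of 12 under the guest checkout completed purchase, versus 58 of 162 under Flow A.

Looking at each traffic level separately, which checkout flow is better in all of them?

Flow A

Direct: the guest checkout 60/109 = 55.0%, Flow A 8/12 = 66.7% → Flow A
Social: the guest checkout 13/44 = 29.5%, Flow A 18/42 = 42.9% → Flow A
Search: the guest checkout 3/12 = 25.0%, Flow A 58/162 = 35.8% → Flow A
Flow A has the higher rate in all 3 groups.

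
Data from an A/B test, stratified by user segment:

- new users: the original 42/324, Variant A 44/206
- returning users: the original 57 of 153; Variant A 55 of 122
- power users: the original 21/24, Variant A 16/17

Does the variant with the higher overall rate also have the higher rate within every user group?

Yes

New users: the original 42/324 = 13.0%, Variant A 44/206 = 21.4% → Variant A
Returning users: the original 57/153 = 37.3%, Variant A 55/122 = 45.1% → Variant A
Power users: the original 21/24 = 87.5%, Variant A 16/17 = 94.1% → Variant A
Overall: the original 120/501 = 24.0%, Variant A 115/345 = 33.3% → Variant A
Variant A wins overall and in every user group — no reversal.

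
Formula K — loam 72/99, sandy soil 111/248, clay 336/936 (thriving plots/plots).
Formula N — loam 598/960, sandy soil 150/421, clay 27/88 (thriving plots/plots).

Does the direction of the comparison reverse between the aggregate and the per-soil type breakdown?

Loam: Formula K 72/99 = 72.7%, Formula N 598/960 = 62.3% → Formula K
Sandy soil: Formula K 111/248 = 44.8%, Formula N 150/421 = 35.6% → Formula K
Clay: Formula K 336/936 = 35.9%, Formula N 27/88 = 30.7% → Formula K
Overall: Formula K 519/1283 = 40.5%, Formula N 775/1469 = 52.8% → Formula N
Formula K wins each soil group but Formula N wins overall — the comparison reverses. Formula K's plots skew toward clay, which has a lower base rate.

Yes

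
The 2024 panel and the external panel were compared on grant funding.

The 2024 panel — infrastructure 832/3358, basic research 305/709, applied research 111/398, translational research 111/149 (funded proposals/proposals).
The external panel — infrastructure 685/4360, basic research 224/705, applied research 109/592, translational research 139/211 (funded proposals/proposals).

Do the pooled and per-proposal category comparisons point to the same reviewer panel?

Yes

Infrastructure: the 2024 panel 832/3358 = 24.8%, the external panel 685/4360 = 15.7% → the 2024 panel
Basic research: the 2024 panel 305/709 = 43.0%, the external panel 224/705 = 31.8% → the 2024 panel
Applied research: the 2024 panel 111/398 = 27.9%, the external panel 109/592 = 18.4% → the 2024 panel
Translational research: the 2024 panel 111/149 = 74.5%, the external panel 139/211 = 65.9% → the 2024 panel
Overall: the 2024 panel 1359/4614 = 29.5%, the external panel 1157/5868 = 19.7% → the 2024 panel
The 2024 panel wins overall and in every proposal group — no reversal.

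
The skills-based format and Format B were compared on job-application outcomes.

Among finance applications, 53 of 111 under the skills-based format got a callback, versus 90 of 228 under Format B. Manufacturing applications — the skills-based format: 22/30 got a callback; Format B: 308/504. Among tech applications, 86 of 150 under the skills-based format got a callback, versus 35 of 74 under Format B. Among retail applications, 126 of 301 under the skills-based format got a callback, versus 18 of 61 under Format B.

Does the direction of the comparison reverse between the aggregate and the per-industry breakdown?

Finance: the skills-based format 53/111 = 47.7%, Format B 90/228 = 39.5% → the skills-based format
Manufacturing: the skills-based format 22/30 = 73.3%, Format B 308/504 = 61.1% → the skills-based format
Tech: the skills-based format 86/150 = 57.3%, Format B 35/74 = 47.3% → the skills-based format
Retail: the skills-based format 126/301 = 41.9%, Format B 18/61 = 29.5% → the skills-based format
Overall: the skills-based format 287/592 = 48.5%, Format B 451/867 = 52.0% → Format B
The skills-based format wins each industry group but Format B wins overall — the comparison reverses. The skills-based format's applications skew toward retail, which has a lower base rate.

Yes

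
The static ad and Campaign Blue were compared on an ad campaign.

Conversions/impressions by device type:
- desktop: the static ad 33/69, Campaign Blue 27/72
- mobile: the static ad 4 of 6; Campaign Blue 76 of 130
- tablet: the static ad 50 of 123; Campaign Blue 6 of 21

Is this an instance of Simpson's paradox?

Desktop: the static ad 33/69 = 47.8%, Campaign Blue 27/72 = 37.5% → the static ad
Mobile: the static ad 4/6 = 66.7%, Campaign Blue 76/130 = 58.5% → the static ad
Tablet: the static ad 50/123 = 40.7%, Campaign Blue 6/21 = 28.6% → the static ad
Overall: the static ad 87/198 = 43.9%, Campaign Blue 109/223 = 48.9% → Campaign Blue
The static ad wins each device group but Campaign Blue wins overall — the comparison reverses. The static ad's impressions skew toward tablet, which has a lower base rate.

Yes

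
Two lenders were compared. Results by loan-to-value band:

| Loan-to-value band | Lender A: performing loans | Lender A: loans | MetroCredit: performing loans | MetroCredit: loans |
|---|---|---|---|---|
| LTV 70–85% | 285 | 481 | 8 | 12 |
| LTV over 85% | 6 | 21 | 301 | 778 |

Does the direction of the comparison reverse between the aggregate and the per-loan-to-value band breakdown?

Yes

LTV 70–85%: Lender A 285/481 = 59.3%, MetroCredit 8/12 = 66.7% → MetroCredit
LTV over 85%: Lender A 6/21 = 28.6%, MetroCredit 301/778 = 38.7% → MetroCredit
Overall: Lender A 291/502 = 58.0%, MetroCredit 309/790 = 39.1% → Lender A
MetroCredit wins each loan-to-value group but Lender A wins overall — the comparison reverses. MetroCredit's loans skew toward LTV over 85%, which has a lower base rate.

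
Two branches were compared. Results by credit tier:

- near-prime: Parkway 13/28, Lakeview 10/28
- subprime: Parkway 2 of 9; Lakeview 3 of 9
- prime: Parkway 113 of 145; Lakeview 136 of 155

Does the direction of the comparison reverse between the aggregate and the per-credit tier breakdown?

No

Near-prime: Parkway 13/28 = 46.4%, Lakeview 10/28 = 35.7% → Parkway
Subprime: Parkway 2/9 = 22.2%, Lakeview 3/9 = 33.3% → Lakeview
Prime: Parkway 113/145 = 77.9%, Lakeview 136/155 = 87.7% → Lakeview
Overall: Parkway 128/182 = 70.3%, Lakeview 149/192 = 77.6% → Lakeview
Neither sweeps: Parkway wins 1 of 3 groups, Lakeview wins 2. Lakeview wins overall but not every group — no Simpson reversal.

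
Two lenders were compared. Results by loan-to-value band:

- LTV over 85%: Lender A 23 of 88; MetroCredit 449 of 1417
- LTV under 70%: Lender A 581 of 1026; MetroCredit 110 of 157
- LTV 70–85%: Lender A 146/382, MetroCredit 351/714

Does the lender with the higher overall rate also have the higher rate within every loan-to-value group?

No

LTV over 85%: Lender A 23/88 = 26.1%, MetroCredit 449/1417 = 31.7% → MetroCredit
LTV under 70%: Lender A 581/1026 = 56.6%, MetroCredit 110/157 = 70.1% → MetroCredit
LTV 70–85%: Lender A 146/382 = 38.2%, MetroCredit 351/714 = 49.2% → MetroCredit
Overall: Lender A 750/1496 = 50.1%, MetroCredit 910/2288 = 39.8% → Lender A
MetroCredit wins each loan-to-value group but Lender A wins overall — the comparison reverses. MetroCredit's loans skew toward LTV over 85%, which has a lower base rate.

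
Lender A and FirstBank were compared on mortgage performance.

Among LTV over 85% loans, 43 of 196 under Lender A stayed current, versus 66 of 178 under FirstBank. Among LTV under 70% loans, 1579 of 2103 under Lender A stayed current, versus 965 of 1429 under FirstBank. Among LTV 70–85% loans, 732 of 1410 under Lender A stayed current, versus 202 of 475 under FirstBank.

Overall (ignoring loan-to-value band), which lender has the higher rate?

Lender A

LTV over 85%: Lender A 43/196 = 21.9%, FirstBank 66/178 = 37.1% → FirstBank
LTV under 70%: Lender A 1579/2103 = 75.1%, FirstBank 965/1429 = 67.5% → Lender A
LTV 70–85%: Lender A 732/1410 = 51.9%, FirstBank 202/475 = 42.5% → Lender A
Overall: Lender A 2354/3709 = 63.5%, FirstBank 1233/2082 = 59.2% → Lender A
(Neither sweeps every loan-to-value group, but Lender A has the higher pooled rate.)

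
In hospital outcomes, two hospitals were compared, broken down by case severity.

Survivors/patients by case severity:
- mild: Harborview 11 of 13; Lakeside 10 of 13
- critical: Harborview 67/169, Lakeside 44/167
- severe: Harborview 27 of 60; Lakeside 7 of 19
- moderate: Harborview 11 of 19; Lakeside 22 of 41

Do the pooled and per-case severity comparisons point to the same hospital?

Yes

Mild: Harborview 11/13 = 84.6%, Lakeside 10/13 = 76.9% → Harborview
Critical: Harborview 67/169 = 39.6%, Lakeside 44/167 = 26.3% → Harborview
Severe: Harborview 27/60 = 45.0%, Lakeside 7/19 = 36.8% → Harborview
Moderate: Harborview 11/19 = 57.9%, Lakeside 22/41 = 53.7% → Harborview
Overall: Harborview 116/261 = 44.4%, Lakeside 83/240 = 34.6% → Harborview
Harborview wins overall and in every case group — no reversal.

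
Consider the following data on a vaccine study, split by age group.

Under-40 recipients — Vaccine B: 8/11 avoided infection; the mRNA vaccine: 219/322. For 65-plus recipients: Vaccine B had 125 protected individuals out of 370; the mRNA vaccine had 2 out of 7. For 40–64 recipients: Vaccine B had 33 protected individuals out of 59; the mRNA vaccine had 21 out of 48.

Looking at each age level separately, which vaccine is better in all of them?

Under-40: Vaccine B 8/11 = 72.7%, the mRNA vaccine 219/322 = 68.0% → Vaccine B
65-plus: Vaccine B 125/370 = 33.8%, the mRNA vaccine 2/7 = 28.6% → Vaccine B
40–64: Vaccine B 33/59 = 55.9%, the mRNA vaccine 21/48 = 43.8% → Vaccine B
Vaccine B has the higher rate in all 3 groups.

Vaccine B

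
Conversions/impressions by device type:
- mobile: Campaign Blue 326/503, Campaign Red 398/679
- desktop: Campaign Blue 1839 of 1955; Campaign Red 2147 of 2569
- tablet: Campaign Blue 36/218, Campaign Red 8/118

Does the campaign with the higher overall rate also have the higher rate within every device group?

Mobile: Campaign Blue 326/503 = 64.8%, Campaign Red 398/679 = 58.6% → Campaign Blue
Desktop: Campaign Blue 1839/1955 = 94.1%, Campaign Red 2147/2569 = 83.6% → Campaign Blue
Tablet: Campaign Blue 36/218 = 16.5%, Campaign Red 8/118 = 6.8% → Campaign Blue
Overall: Campaign Blue 2201/2676 = 82.2%, Campaign Red 2553/3366 = 75.8% → Campaign Blue
Campaign Blue wins overall and in every device group — no reversal.

Yes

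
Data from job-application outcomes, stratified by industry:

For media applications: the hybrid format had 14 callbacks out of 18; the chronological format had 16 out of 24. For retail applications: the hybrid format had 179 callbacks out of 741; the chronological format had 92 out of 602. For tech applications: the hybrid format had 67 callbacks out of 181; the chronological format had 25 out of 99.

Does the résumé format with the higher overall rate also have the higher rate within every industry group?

Yes

Media: the hybrid format 14/18 = 77.8%, the chronological format 16/24 = 66.7% → the hybrid format
Retail: the hybrid format 179/741 = 24.2%, the chronological format 92/602 = 15.3% → the hybrid format
Tech: the hybrid format 67/181 = 37.0%, the chronological format 25/99 = 25.3% → the hybrid format
Overall: the hybrid format 260/940 = 27.7%, the chronological format 133/725 = 18.3% → the hybrid format
The hybrid format wins overall and in every industry group — no reversal.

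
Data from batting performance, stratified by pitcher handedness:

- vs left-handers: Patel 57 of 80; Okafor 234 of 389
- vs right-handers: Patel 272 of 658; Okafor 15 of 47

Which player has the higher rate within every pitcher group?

Patel

Vs left-handers: Patel 57/80 = 71.2%, Okafor 234/389 = 60.2% → Patel
Vs right-handers: Patel 272/658 = 41.3%, Okafor 15/47 = 31.9% → Patel
Patel has the higher rate in both groups.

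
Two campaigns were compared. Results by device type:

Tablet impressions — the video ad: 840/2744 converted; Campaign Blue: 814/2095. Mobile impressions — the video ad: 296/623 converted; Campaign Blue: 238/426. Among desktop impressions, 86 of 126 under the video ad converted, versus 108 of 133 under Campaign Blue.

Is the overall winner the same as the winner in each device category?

Tablet: the video ad 840/2744 = 30.6%, Campaign Blue 814/2095 = 38.9% → Campaign Blue
Mobile: the video ad 296/623 = 47.5%, Campaign Blue 238/426 = 55.9% → Campaign Blue
Desktop: the video ad 86/126 = 68.3%, Campaign Blue 108/133 = 81.2% → Campaign Blue
Overall: the video ad 1222/3493 = 35.0%, Campaign Blue 1160/2654 = 43.7% → Campaign Blue
Campaign Blue wins overall and in every device group — no reversal.

Yes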